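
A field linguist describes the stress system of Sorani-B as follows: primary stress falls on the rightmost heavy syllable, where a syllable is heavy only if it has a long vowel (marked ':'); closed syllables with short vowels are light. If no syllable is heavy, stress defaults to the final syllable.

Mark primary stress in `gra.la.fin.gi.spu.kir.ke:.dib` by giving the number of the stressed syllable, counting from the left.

Weights: 1 gra L, 2 la L, 3 fin L, 4 gi L, 5 spu L, 6 kir L, 7 ke: H, 8 dib L.
Heavy syllables in the domain: 7. The rightmost is syllable 7 (ke:).
Primary stress: syllable 7 → gra.la.fin.gi.spu.kir.ˈke:.dib.

7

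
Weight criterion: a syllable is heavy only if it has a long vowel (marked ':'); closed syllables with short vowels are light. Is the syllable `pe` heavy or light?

`pe`: short vowel, open (no coda). Short vowel → light.

light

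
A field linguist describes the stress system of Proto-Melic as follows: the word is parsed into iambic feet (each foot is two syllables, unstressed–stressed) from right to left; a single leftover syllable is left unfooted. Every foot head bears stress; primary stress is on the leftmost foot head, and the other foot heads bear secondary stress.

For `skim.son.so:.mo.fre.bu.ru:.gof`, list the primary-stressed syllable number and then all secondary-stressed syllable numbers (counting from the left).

primary 2, secondary 4, 6, 8

Parse right to left into iambic (σˈσ) feet: (skim.ˈson) (so:.ˈmo) (fre.ˈbu) (ru:.ˈgof).
Foot heads (stressed positions): 2, 4, 6, 8.
End Rule Leftmost: primary stress on the leftmost head = syllable 2.
Secondary stress on 4, 6, 8: skim.ˈson.so:.ˌmo.fre.ˌbu.ru:.ˌgof.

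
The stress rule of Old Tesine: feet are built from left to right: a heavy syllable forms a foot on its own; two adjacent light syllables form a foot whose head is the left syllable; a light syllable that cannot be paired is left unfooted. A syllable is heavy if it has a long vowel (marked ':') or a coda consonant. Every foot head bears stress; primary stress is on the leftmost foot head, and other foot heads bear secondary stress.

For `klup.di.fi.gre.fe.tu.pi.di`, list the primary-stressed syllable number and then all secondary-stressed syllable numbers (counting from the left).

Weights: 1 klup H, 2 di L, 3 fi L, 4 gre L, 5 fe L, 6 tu L, 7 pi L, 8 di L.
Parse left to right (heavy = foot alone; LL = one foot; stranded L unfooted): (ˈklup) (ˈdi.fi) (ˈgre.fe) (ˈtu.pi) di.
Foot heads: 1, 2, 4, 6.
Primary stress on the leftmost head = syllable 1.
Secondary stress on 2, 4, 6: ˈklup.ˌdi.fi.ˌgre.fe.ˌtu.pi.di.

primary 1, secondary 2, 4, 6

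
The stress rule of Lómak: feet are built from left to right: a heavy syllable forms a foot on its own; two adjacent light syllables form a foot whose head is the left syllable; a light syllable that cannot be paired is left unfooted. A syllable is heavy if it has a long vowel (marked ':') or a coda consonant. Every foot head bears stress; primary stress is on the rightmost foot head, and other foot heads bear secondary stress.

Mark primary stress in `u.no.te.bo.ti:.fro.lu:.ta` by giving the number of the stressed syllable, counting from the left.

7

Weights: 1 u L, 2 no L, 3 te L, 4 bo L, 5 ti: H, 6 fro L, 7 lu: H, 8 ta L.
Parse left to right (heavy = foot alone; LL = one foot; stranded L unfooted): (ˈu.no) (ˈte.bo) (ˈti:) fro (ˈlu:) ta.
Foot heads: 1, 3, 5, 7.
Primary stress on the rightmost head = syllable 7.
Primary stress: syllable 7 → u.no.te.bo.ti:.fro.ˈlu:.ta.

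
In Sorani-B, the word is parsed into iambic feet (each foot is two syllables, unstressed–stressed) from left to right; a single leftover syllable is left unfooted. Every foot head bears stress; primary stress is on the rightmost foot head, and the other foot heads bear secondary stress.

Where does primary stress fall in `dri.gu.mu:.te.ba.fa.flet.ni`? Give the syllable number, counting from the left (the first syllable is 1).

Parse left to right into iambic (σˈσ) feet: (dri.ˈgu) (mu:.ˈte) (ba.ˈfa) (flet.ˈni).
Foot heads (stressed positions): 2, 4, 6, 8.
End Rule Rightmost: primary stress on the rightmost head = syllable 8.
Primary stress: syllable 8 → dri.gu.mu:.te.ba.fa.flet.ˈni.

8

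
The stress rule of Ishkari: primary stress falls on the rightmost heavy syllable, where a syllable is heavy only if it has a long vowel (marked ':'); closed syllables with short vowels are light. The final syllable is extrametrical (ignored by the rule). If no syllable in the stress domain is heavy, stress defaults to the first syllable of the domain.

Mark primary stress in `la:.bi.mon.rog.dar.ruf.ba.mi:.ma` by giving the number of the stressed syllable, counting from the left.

8

The final syllable (9, ma) is extrametrical; the stress domain is syllables 1–8.
Weights: 1 la: H, 2 bi L, 3 mon L, 4 rog L, 5 dar L, 6 ruf L, 7 ba L, 8 mi: H.
Heavy syllables in the domain: 1, 8. The rightmost is syllable 8 (mi:).
Primary stress: syllable 8 → la:.bi.mon.rog.dar.ruf.ba.ˈmi:.ma.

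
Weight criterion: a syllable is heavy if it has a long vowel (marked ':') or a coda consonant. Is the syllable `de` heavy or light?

light

`de`: short vowel, open (no coda). Short vowel, open → light.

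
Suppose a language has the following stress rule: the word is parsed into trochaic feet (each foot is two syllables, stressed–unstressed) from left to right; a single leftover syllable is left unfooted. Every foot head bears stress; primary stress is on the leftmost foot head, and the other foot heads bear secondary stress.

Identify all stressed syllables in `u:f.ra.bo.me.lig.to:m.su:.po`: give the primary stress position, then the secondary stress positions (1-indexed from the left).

primary 1, secondary 3, 5, 7

Parse left to right into trochaic (ˈσσ) feet: (ˈu:f.ra) (ˈbo.me) (ˈlig.to:m) (ˈsu:.po).
Foot heads (stressed positions): 1, 3, 5, 7.
End Rule Leftmost: primary stress on the leftmost head = syllable 1.
Secondary stress on 3, 5, 7: ˈu:f.ra.ˌbo.me.ˌlig.to:m.ˌsu:.po.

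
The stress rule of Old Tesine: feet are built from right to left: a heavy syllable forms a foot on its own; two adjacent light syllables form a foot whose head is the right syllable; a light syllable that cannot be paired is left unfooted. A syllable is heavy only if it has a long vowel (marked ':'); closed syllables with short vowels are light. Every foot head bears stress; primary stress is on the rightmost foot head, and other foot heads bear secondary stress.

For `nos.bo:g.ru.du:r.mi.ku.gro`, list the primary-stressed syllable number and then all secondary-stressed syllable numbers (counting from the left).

Weights: 1 nos L, 2 bo:g H, 3 ru L, 4 du:r H, 5 mi L, 6 ku L, 7 gro L.
Parse right to left (heavy = foot alone; LL = one foot; stranded L unfooted): nos (ˈbo:g) ru (ˈdu:r) mi (ku.ˈgro).
Foot heads: 2, 4, 7.
Primary stress on the rightmost head = syllable 7.
Secondary stress on 2, 4: nos.ˌbo:g.ru.ˌdu:r.mi.ku.ˈgro.

primary 7, secondary 2, 4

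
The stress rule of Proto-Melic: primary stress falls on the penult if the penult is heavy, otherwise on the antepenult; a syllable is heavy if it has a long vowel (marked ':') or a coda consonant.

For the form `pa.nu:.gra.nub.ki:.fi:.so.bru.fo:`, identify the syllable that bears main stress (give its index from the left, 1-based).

7

Weights: 7 so L, 8 bru L, 9 fo: H.
The penult (syllable 8, bru) is light, so stress falls on the antepenult (syllable 7, so).
Primary stress: syllable 7 → pa.nu:.gra.nub.ki:.fi:.ˈso.bru.fo:.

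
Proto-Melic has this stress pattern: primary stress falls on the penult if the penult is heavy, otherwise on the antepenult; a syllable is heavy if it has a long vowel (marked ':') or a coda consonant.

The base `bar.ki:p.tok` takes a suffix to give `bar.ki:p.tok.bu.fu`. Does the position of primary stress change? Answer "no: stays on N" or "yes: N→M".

Base `bar.ki:p.tok` (3 syllables):
  Weights: 1 bar H, 2 ki:p H, 3 tok H.
  The penult (syllable 2, ki:p) is heavy, so it takes stress.
  → primary stress on syllable 2.
Suffixed `bar.ki:p.tok.bu.fu` (5 syllables):
  Weights: 3 tok H, 4 bu L, 5 fu L.
  The penult (syllable 4, bu) is light, so stress falls on the antepenult (syllable 3, tok).
  → primary stress on syllable 3.

yes: 2→3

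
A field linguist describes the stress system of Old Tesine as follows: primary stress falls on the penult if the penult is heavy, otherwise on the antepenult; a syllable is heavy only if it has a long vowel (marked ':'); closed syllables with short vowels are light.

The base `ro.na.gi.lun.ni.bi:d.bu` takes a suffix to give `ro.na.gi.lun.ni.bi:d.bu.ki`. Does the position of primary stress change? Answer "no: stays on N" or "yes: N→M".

Base `ro.na.gi.lun.ni.bi:d.bu` (7 syllables):
  Weights: 5 ni L, 6 bi:d H, 7 bu L.
  The penult (syllable 6, bi:d) is heavy, so it takes stress.
  → primary stress on syllable 6.
Suffixed `ro.na.gi.lun.ni.bi:d.bu.ki` (8 syllables):
  Weights: 6 bi:d H, 7 bu L, 8 ki L.
  The penult (syllable 7, bu) is light, so stress falls on the antepenult (syllable 6, bi:d).
  → primary stress on syllable 6.

no: stays on 6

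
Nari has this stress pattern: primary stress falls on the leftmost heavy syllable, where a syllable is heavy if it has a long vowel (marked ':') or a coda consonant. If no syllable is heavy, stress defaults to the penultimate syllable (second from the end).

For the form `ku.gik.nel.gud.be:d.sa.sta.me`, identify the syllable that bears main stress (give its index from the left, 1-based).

Weights: 1 ku L, 2 gik H, 3 nel H, 4 gud H, 5 be:d H, 6 sa L, 7 sta L, 8 me L.
Heavy syllables in the domain: 2, 3, 4, 5. The leftmost is syllable 2 (gik).
Primary stress: syllable 2 → ku.ˈgik.nel.gud.be:d.sa.sta.me.

2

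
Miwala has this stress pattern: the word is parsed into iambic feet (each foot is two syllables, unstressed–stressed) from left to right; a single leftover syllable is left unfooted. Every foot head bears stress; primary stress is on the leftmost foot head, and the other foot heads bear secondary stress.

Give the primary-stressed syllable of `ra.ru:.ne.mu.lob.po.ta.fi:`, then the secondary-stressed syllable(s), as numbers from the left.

primary 2, secondary 4, 6, 8

Parse left to right into iambic (σˈσ) feet: (ra.ˈru:) (ne.ˈmu) (lob.ˈpo) (ta.ˈfi:).
Foot heads (stressed positions): 2, 4, 6, 8.
End Rule Leftmost: primary stress on the leftmost head = syllable 2.
Secondary stress on 4, 6, 8: ra.ˈru:.ne.ˌmu.lob.ˌpo.ta.ˌfi:.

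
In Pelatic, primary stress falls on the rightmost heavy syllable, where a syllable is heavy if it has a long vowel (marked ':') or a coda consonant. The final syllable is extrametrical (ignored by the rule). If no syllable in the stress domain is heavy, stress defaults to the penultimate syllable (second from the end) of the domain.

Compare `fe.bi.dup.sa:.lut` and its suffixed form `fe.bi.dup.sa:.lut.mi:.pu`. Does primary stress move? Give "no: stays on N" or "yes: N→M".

Base `fe.bi.dup.sa:.lut` (5 syllables):
  The final syllable (5, lut) is extrametrical; the stress domain is syllables 1–4.
  Weights: 1 fe L, 2 bi L, 3 dup H, 4 sa: H.
  Heavy syllables in the domain: 3, 4. The rightmost is syllable 4 (sa:).
  → primary stress on syllable 4.
Suffixed `fe.bi.dup.sa:.lut.mi:.pu` (7 syllables):
  The final syllable (7, pu) is extrametrical; the stress domain is syllables 1–6.
  Weights: 1 fe L, 2 bi L, 3 dup H, 4 sa: H, 5 lut H, 6 mi: H.
  Heavy syllables in the domain: 3, 4, 5, 6. The rightmost is syllable 6 (mi:).
  → primary stress on syllable 6.

yes: 4→6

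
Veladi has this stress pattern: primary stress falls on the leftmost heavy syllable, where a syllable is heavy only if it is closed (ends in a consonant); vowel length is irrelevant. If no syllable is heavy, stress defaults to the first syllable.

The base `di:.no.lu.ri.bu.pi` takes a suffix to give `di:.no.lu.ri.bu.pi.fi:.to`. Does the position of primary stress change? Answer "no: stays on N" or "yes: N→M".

Base `di:.no.lu.ri.bu.pi` (6 syllables):
  Weights: 1 di: L, 2 no L, 3 lu L, 4 ri L, 5 bu L, 6 pi L.
  No heavy syllable in the domain; default to the first syllable = syllable 1.
  → primary stress on syllable 1.
Suffixed `di:.no.lu.ri.bu.pi.fi:.to` (8 syllables):
  Weights: 1 di: L, 2 no L, 3 lu L, 4 ri L, 5 bu L, 6 pi L, 7 fi: L, 8 to L.
  No heavy syllable in the domain; default to the first syllable = syllable 1.
  → primary stress on syllable 1.

no: stays on 1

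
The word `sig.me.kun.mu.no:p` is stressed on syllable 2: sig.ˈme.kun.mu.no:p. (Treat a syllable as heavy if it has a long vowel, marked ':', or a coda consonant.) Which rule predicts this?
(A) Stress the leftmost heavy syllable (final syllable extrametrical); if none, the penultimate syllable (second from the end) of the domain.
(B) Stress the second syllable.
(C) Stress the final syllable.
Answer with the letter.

B

Rule A → syllable 1 (observed: 2).
Rule B → syllable 2 ✓.
Rule C → syllable 5 (observed: 2).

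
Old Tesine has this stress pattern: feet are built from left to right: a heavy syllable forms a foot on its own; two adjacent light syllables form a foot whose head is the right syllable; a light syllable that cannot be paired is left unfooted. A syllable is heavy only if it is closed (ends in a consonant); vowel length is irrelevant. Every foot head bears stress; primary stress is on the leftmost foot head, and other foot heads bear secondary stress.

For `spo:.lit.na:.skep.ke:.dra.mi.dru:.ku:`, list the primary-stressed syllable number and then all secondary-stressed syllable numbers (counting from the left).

primary 2, secondary 4, 6, 8

Weights: 1 spo: L, 2 lit H, 3 na: L, 4 skep H, 5 ke: L, 6 dra L, 7 mi L, 8 dru: L, 9 ku: L.
Parse left to right (heavy = foot alone; LL = one foot; stranded L unfooted): spo: (ˈlit) na: (ˈskep) (ke:.ˈdra) (mi.ˈdru:) ku:.
Foot heads: 2, 4, 6, 8.
Primary stress on the leftmost head = syllable 2.
Secondary stress on 4, 6, 8: spo:.ˈlit.na:.ˌskep.ke:.ˌdra.mi.ˌdru:.ku:.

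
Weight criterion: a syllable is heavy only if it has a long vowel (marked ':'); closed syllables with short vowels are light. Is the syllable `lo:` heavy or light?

heavy

`lo:`: long vowel, open (no coda). Long vowel → heavy.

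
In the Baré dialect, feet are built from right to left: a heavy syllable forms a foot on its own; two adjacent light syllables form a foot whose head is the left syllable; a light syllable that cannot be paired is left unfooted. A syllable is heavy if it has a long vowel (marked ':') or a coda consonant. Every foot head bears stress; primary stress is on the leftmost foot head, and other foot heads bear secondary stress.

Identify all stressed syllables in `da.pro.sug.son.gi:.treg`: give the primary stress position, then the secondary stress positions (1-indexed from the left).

Weights: 1 da L, 2 pro L, 3 sug H, 4 son H, 5 gi: H, 6 treg H.
Parse right to left (heavy = foot alone; LL = one foot; stranded L unfooted): (ˈda.pro) (ˈsug) (ˈson) (ˈgi:) (ˈtreg).
Foot heads: 1, 3, 4, 5, 6.
Primary stress on the leftmost head = syllable 1.
Secondary stress on 3, 4, 5, 6: ˈda.pro.ˌsug.ˌson.ˌgi:.ˌtreg.

primary 1, secondary 3, 4, 5, 6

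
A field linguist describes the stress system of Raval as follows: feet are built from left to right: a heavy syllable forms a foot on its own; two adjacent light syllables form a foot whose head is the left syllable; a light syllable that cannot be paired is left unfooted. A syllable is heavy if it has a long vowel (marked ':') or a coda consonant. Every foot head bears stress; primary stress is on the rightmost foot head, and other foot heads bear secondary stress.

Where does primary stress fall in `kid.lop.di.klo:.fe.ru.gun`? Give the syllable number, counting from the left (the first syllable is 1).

7

Weights: 1 kid H, 2 lop H, 3 di L, 4 klo: H, 5 fe L, 6 ru L, 7 gun H.
Parse left to right (heavy = foot alone; LL = one foot; stranded L unfooted): (ˈkid) (ˈlop) di (ˈklo:) (ˈfe.ru) (ˈgun).
Foot heads: 1, 2, 4, 5, 7.
Primary stress on the rightmost head = syllable 7.
Primary stress: syllable 7 → kid.lop.di.klo:.fe.ru.ˈgun.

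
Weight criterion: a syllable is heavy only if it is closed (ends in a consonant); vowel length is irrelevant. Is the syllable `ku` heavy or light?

light

`ku`: short vowel, open (no coda). Open (no coda) → light.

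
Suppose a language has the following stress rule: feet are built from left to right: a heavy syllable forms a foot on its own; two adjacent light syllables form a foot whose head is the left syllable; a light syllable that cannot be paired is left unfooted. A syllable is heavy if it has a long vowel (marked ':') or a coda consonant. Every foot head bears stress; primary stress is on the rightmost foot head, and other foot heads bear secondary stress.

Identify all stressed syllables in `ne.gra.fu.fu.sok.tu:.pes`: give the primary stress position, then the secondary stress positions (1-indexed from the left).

Weights: 1 ne L, 2 gra L, 3 fu L, 4 fu L, 5 sok H, 6 tu: H, 7 pes H.
Parse left to right (heavy = foot alone; LL = one foot; stranded L unfooted): (ˈne.gra) (ˈfu.fu) (ˈsok) (ˈtu:) (ˈpes).
Foot heads: 1, 3, 5, 6, 7.
Primary stress on the rightmost head = syllable 7.
Secondary stress on 1, 3, 5, 6: ˌne.gra.ˌfu.fu.ˌsok.ˌtu:.ˈpes.

primary 7, secondary 1, 3, 5, 6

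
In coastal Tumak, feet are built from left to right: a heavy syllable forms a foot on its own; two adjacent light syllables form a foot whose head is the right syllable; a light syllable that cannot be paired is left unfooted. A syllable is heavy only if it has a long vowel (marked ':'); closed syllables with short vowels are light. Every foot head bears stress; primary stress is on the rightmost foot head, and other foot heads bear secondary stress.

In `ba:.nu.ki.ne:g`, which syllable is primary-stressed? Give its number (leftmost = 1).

Weights: 1 ba: H, 2 nu L, 3 ki L, 4 ne:g H.
Parse left to right (heavy = foot alone; LL = one foot; stranded L unfooted): (ˈba:) (nu.ˈki) (ˈne:g).
Foot heads: 1, 3, 4.
Primary stress on the rightmost head = syllable 4.
Primary stress: syllable 4 → ba:.nu.ki.ˈne:g.

4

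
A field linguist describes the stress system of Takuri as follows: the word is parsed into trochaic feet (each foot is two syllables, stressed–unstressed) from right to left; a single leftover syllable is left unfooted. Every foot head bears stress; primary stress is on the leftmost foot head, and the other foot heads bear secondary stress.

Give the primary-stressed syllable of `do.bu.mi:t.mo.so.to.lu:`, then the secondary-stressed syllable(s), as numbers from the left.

Parse right to left into trochaic (ˈσσ) feet: do (ˈbu.mi:t) (ˈmo.so) (ˈto.lu:). Syllable 1 is left unfooted.
Foot heads (stressed positions): 2, 4, 6.
End Rule Leftmost: primary stress on the leftmost head = syllable 2.
Secondary stress on 4, 6: do.ˈbu.mi:t.ˌmo.so.ˌto.lu:.

primary 2, secondary 4, 6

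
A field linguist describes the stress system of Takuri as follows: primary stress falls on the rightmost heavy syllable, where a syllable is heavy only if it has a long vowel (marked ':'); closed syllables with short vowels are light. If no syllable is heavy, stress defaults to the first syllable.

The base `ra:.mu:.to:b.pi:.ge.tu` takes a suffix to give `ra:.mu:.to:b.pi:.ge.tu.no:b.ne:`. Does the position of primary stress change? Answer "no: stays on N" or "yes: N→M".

Base `ra:.mu:.to:b.pi:.ge.tu` (6 syllables):
  Weights: 1 ra: H, 2 mu: H, 3 to:b H, 4 pi: H, 5 ge L, 6 tu L.
  Heavy syllables in the domain: 1, 2, 3, 4. The rightmost is syllable 4 (pi:).
  → primary stress on syllable 4.
Suffixed `ra:.mu:.to:b.pi:.ge.tu.no:b.ne:` (8 syllables):
  Weights: 1 ra: H, 2 mu: H, 3 to:b H, 4 pi: H, 5 ge L, 6 tu L, 7 no:b H, 8 ne: H.
  Heavy syllables in the domain: 1, 2, 3, 4, 7, 8. The rightmost is syllable 8 (ne:).
  → primary stress on syllable 8.

yes: 4→8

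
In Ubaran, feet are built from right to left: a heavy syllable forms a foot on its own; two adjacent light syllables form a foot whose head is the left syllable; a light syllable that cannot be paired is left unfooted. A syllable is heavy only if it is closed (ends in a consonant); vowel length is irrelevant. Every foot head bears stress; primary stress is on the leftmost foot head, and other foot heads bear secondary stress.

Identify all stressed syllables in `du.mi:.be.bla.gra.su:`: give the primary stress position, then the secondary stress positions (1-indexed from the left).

primary 1, secondary 3, 5

Weights: 1 du L, 2 mi: L, 3 be L, 4 bla L, 5 gra L, 6 su: L.
Parse right to left (heavy = foot alone; LL = one foot; stranded L unfooted): (ˈdu.mi:) (ˈbe.bla) (ˈgra.su:).
Foot heads: 1, 3, 5.
Primary stress on the leftmost head = syllable 1.
Secondary stress on 3, 5: ˈdu.mi:.ˌbe.bla.ˌgra.su:.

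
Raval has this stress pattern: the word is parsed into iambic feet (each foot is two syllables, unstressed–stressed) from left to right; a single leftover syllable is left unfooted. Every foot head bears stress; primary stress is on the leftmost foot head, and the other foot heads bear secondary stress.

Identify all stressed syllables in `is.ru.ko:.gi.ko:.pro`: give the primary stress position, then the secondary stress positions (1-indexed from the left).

Parse left to right into iambic (σˈσ) feet: (is.ˈru) (ko:.ˈgi) (ko:.ˈpro).
Foot heads (stressed positions): 2, 4, 6.
End Rule Leftmost: primary stress on the leftmost head = syllable 2.
Secondary stress on 4, 6: is.ˈru.ko:.ˌgi.ko:.ˌpro.

primary 2, secondary 4, 6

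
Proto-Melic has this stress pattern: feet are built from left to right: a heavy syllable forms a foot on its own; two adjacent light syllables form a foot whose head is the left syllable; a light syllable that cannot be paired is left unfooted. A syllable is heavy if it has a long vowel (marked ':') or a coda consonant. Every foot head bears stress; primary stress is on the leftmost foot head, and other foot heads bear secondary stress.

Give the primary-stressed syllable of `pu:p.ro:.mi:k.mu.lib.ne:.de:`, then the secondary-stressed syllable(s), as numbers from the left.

primary 1, secondary 2, 3, 5, 6, 7

Weights: 1 pu:p H, 2 ro: H, 3 mi:k H, 4 mu L, 5 lib H, 6 ne: H, 7 de: H.
Parse left to right (heavy = foot alone; LL = one foot; stranded L unfooted): (ˈpu:p) (ˈro:) (ˈmi:k) mu (ˈlib) (ˈne:) (ˈde:).
Foot heads: 1, 2, 3, 5, 6, 7.
Primary stress on the leftmost head = syllable 1.
Secondary stress on 2, 3, 5, 6, 7: ˈpu:p.ˌro:.ˌmi:k.mu.ˌlib.ˌne:.ˌde:.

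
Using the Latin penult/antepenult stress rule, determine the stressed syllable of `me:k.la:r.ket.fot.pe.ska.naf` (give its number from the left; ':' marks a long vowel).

Classical Latin: stress the penult if heavy (long vowel or closed), else the antepenult.
Weights: 5 pe L, 6 ska L, 7 naf H.
The penult (syllable 6, ska) is light, so stress falls on the antepenult (syllable 5, pe).
Stress on syllable 5: me:k.la:r.ket.fot.ˈpe.ska.naf.

5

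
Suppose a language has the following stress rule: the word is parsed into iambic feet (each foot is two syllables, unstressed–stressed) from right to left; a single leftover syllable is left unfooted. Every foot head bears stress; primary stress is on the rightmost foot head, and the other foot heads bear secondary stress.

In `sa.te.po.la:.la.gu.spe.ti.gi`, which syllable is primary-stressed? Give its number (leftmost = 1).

Parse right to left into iambic (σˈσ) feet: sa (te.ˈpo) (la:.ˈla) (gu.ˈspe) (ti.ˈgi). Syllable 1 is left unfooted.
Foot heads (stressed positions): 3, 5, 7, 9.
End Rule Rightmost: primary stress on the rightmost head = syllable 9.
Primary stress: syllable 9 → sa.te.po.la:.la.gu.spe.ti.ˈgi.

9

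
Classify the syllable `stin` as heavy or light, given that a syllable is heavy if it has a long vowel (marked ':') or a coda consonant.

`stin`: short vowel, closed (coda /n/). Closed → heavy.

heavy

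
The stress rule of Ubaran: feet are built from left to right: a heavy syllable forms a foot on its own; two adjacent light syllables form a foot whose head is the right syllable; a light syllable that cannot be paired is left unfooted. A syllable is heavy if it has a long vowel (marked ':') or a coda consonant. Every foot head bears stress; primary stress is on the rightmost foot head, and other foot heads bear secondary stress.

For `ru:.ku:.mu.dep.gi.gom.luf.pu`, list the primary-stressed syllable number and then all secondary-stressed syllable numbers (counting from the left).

Weights: 1 ru: H, 2 ku: H, 3 mu L, 4 dep H, 5 gi L, 6 gom H, 7 luf H, 8 pu L.
Parse left to right (heavy = foot alone; LL = one foot; stranded L unfooted): (ˈru:) (ˈku:) mu (ˈdep) gi (ˈgom) (ˈluf) pu.
Foot heads: 1, 2, 4, 6, 7.
Primary stress on the rightmost head = syllable 7.
Secondary stress on 1, 2, 4, 6: ˌru:.ˌku:.mu.ˌdep.gi.ˌgom.ˈluf.pu.

primary 7, secondary 1, 2, 4, 6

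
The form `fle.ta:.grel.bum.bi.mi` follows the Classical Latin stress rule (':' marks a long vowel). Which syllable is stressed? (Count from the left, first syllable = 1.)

4

Classical Latin: stress the penult if heavy (long vowel or closed), else the antepenult.
Weights: 4 bum H, 5 bi L, 6 mi L.
The penult (syllable 5, bi) is light, so stress falls on the antepenult (syllable 4, bum).
Stress on syllable 4: fle.ta:.grel.ˈbum.bi.mi.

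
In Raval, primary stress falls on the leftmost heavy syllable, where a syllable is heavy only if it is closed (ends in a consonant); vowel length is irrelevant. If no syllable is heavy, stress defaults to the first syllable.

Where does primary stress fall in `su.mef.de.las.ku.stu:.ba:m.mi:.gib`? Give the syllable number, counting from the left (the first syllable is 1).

Weights: 1 su L, 2 mef H, 3 de L, 4 las H, 5 ku L, 6 stu: L, 7 ba:m H, 8 mi: L, 9 gib H.
Heavy syllables in the domain: 2, 4, 7, 9. The leftmost is syllable 2 (mef).
Primary stress: syllable 2 → su.ˈmef.de.las.ku.stu:.ba:m.mi:.gib.

2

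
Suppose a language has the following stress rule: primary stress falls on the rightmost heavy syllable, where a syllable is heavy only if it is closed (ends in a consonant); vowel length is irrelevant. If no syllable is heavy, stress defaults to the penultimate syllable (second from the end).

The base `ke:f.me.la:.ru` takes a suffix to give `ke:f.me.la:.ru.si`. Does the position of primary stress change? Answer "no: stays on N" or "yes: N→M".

no: stays on 1

Base `ke:f.me.la:.ru` (4 syllables):
  Weights: 1 ke:f H, 2 me L, 3 la: L, 4 ru L.
  Heavy syllables in the domain: 1. The rightmost is syllable 1 (ke:f).
  → primary stress on syllable 1.
Suffixed `ke:f.me.la:.ru.si` (5 syllables):
  Weights: 1 ke:f H, 2 me L, 3 la: L, 4 ru L, 5 si L.
  Heavy syllables in the domain: 1. The rightmost is syllable 1 (ke:f).
  → primary stress on syllable 1.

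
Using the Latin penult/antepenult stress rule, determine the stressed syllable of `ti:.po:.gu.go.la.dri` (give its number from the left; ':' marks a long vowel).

4

Classical Latin: stress the penult if heavy (long vowel or closed), else the antepenult.
Weights: 4 go L, 5 la L, 6 dri L.
The penult (syllable 5, la) is light, so stress falls on the antepenult (syllable 4, go).
Stress on syllable 4: ti:.po:.gu.ˈgo.la.dri.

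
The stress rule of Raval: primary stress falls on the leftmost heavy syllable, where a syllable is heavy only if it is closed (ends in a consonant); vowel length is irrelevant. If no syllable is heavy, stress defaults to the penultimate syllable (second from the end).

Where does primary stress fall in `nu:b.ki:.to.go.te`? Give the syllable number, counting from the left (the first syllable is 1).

1

Weights: 1 nu:b H, 2 ki: L, 3 to L, 4 go L, 5 te L.
Heavy syllables in the domain: 1. The leftmost is syllable 1 (nu:b).
Primary stress: syllable 1 → ˈnu:b.ki:.to.go.te.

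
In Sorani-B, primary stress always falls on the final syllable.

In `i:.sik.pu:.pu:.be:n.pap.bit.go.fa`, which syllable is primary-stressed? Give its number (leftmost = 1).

The word has 9 syllables; the final syllable is syllable 9 (fa).
Primary stress: syllable 9 → i:.sik.pu:.pu:.be:n.pap.bit.go.ˈfa.

9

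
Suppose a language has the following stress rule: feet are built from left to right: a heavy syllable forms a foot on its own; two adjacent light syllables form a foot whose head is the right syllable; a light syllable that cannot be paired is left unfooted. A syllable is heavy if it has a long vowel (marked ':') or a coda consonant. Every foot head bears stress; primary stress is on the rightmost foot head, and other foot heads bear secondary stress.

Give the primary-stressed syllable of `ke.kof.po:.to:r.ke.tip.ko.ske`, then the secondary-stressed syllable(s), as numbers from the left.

primary 8, secondary 2, 3, 4, 6

Weights: 1 ke L, 2 kof H, 3 po: H, 4 to:r H, 5 ke L, 6 tip H, 7 ko L, 8 ske L.
Parse left to right (heavy = foot alone; LL = one foot; stranded L unfooted): ke (ˈkof) (ˈpo:) (ˈto:r) ke (ˈtip) (ko.ˈske).
Foot heads: 2, 3, 4, 6, 8.
Primary stress on the rightmost head = syllable 8.
Secondary stress on 2, 3, 4, 6: ke.ˌkof.ˌpo:.ˌto:r.ke.ˌtip.ko.ˈske.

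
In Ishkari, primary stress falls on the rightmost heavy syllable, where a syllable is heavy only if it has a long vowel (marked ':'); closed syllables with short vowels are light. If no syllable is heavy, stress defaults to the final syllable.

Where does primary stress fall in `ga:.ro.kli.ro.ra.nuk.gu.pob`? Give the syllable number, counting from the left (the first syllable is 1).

Weights: 1 ga: H, 2 ro L, 3 kli L, 4 ro L, 5 ra L, 6 nuk L, 7 gu L, 8 pob L.
Heavy syllables in the domain: 1. The rightmost is syllable 1 (ga:).
Primary stress: syllable 1 → ˈga:.ro.kli.ro.ra.nuk.gu.pob.

1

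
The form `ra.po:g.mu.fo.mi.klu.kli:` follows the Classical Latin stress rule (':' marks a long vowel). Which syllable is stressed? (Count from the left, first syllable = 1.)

Classical Latin: stress the penult if heavy (long vowel or closed), else the antepenult.
Weights: 5 mi L, 6 klu L, 7 kli: H.
The penult (syllable 6, klu) is light, so stress falls on the antepenult (syllable 5, mi).
Stress on syllable 5: ra.po:g.mu.fo.ˈmi.klu.kli:.

5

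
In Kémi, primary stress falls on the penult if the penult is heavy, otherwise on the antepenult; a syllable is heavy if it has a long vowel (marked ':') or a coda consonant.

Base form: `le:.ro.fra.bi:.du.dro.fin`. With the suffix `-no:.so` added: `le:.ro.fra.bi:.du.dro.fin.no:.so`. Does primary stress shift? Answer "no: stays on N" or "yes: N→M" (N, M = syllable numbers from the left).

yes: 5→8

Base `le:.ro.fra.bi:.du.dro.fin` (7 syllables):
  Weights: 5 du L, 6 dro L, 7 fin H.
  The penult (syllable 6, dro) is light, so stress falls on the antepenult (syllable 5, du).
  → primary stress on syllable 5.
Suffixed `le:.ro.fra.bi:.du.dro.fin.no:.so` (9 syllables):
  Weights: 7 fin H, 8 no: H, 9 so L.
  The penult (syllable 8, no:) is heavy, so it takes stress.
  → primary stress on syllable 8.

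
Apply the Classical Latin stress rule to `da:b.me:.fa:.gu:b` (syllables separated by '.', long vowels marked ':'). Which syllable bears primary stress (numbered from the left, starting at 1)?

Classical Latin: stress the penult if heavy (long vowel or closed), else the antepenult.
Weights: 2 me: H, 3 fa: H, 4 gu:b H.
The penult (syllable 3, fa:) is heavy, so it takes stress.
Stress on syllable 3: da:b.me:.ˈfa:.gu:b.

3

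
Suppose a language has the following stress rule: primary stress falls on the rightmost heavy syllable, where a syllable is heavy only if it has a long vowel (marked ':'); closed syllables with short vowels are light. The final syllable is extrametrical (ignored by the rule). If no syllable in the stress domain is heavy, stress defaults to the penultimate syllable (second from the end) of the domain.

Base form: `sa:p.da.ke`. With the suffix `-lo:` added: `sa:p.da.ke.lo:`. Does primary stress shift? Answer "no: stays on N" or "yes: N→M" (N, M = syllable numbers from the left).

no: stays on 1

Base `sa:p.da.ke` (3 syllables):
  The final syllable (3, ke) is extrametrical; the stress domain is syllables 1–2.
  Weights: 1 sa:p H, 2 da L.
  Heavy syllables in the domain: 1. The rightmost is syllable 1 (sa:p).
  → primary stress on syllable 1.
Suffixed `sa:p.da.ke.lo:` (4 syllables):
  The final syllable (4, lo:) is extrametrical; the stress domain is syllables 1–3.
  Weights: 1 sa:p H, 2 da L, 3 ke L.
  Heavy syllables in the domain: 1. The rightmost is syllable 1 (sa:p).
  → primary stress on syllable 1.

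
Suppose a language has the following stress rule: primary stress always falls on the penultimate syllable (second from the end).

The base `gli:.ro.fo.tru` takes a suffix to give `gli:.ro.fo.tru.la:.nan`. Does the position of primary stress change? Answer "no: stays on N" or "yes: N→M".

Base `gli:.ro.fo.tru` (4 syllables):
  The word has 4 syllables; the penultimate syllable (second from the end) is syllable 3 (fo).
  → primary stress on syllable 3.
Suffixed `gli:.ro.fo.tru.la:.nan` (6 syllables):
  The word has 6 syllables; the penultimate syllable (second from the end) is syllable 5 (la:).
  → primary stress on syllable 5.

yes: 3→5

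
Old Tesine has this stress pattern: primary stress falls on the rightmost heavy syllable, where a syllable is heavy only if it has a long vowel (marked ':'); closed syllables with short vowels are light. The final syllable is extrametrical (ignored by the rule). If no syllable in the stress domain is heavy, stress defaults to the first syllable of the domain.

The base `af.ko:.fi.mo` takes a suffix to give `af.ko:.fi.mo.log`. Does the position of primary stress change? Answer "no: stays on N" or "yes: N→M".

Base `af.ko:.fi.mo` (4 syllables):
  The final syllable (4, mo) is extrametrical; the stress domain is syllables 1–3.
  Weights: 1 af L, 2 ko: H, 3 fi L.
  Heavy syllables in the domain: 2. The rightmost is syllable 2 (ko:).
  → primary stress on syllable 2.
Suffixed `af.ko:.fi.mo.log` (5 syllables):
  The final syllable (5, log) is extrametrical; the stress domain is syllables 1–4.
  Weights: 1 af L, 2 ko: H, 3 fi L, 4 mo L.
  Heavy syllables in the domain: 2. The rightmost is syllable 2 (ko:).
  → primary stress on syllable 2.

no: stays on 2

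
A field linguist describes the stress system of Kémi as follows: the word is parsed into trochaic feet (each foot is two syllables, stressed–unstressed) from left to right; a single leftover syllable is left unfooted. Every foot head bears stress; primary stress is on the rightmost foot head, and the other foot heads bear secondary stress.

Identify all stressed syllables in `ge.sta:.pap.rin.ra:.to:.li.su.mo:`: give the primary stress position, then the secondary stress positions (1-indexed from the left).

primary 7, secondary 1, 3, 5

Parse left to right into trochaic (ˈσσ) feet: (ˈge.sta:) (ˈpap.rin) (ˈra:.to:) (ˈli.su) mo:. Syllable 9 is left unfooted.
Foot heads (stressed positions): 1, 3, 5, 7.
End Rule Rightmost: primary stress on the rightmost head = syllable 7.
Secondary stress on 1, 3, 5: ˌge.sta:.ˌpap.rin.ˌra:.to:.ˈli.su.mo:.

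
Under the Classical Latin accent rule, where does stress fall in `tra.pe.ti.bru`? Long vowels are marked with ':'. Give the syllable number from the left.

2

Classical Latin: stress the penult if heavy (long vowel or closed), else the antepenult.
Weights: 2 pe L, 3 ti L, 4 bru L.
The penult (syllable 3, ti) is light, so stress falls on the antepenult (syllable 2, pe).
Stress on syllable 2: tra.ˈpe.ti.bru.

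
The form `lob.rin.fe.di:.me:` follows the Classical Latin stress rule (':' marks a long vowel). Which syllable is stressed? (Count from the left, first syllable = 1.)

4

Classical Latin: stress the penult if heavy (long vowel or closed), else the antepenult.
Weights: 3 fe L, 4 di: H, 5 me: H.
The penult (syllable 4, di:) is heavy, so it takes stress.
Stress on syllable 4: lob.rin.fe.ˈdi:.me:.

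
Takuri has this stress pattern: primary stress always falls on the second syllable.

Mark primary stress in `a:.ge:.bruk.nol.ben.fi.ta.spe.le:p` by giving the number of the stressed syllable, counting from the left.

The word has 9 syllables; the second syllable is syllable 2 (ge:).
Primary stress: syllable 2 → a:.ˈge:.bruk.nol.ben.fi.ta.spe.le:p.

2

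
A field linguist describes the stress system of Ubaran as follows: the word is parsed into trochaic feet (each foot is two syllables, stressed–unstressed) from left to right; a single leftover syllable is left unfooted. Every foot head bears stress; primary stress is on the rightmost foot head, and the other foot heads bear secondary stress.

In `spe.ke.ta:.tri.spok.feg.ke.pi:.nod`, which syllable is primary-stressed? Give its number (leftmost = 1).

Parse left to right into trochaic (ˈσσ) feet: (ˈspe.ke) (ˈta:.tri) (ˈspok.feg) (ˈke.pi:) nod. Syllable 9 is left unfooted.
Foot heads (stressed positions): 1, 3, 5, 7.
End Rule Rightmost: primary stress on the rightmost head = syllable 7.
Primary stress: syllable 7 → spe.ke.ta:.tri.spok.feg.ˈke.pi:.nod.

7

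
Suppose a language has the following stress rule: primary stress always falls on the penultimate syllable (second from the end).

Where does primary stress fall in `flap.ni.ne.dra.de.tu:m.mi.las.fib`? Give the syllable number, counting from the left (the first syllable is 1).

The word has 9 syllables; the penultimate syllable (second from the end) is syllable 8 (las).
Primary stress: syllable 8 → flap.ni.ne.dra.de.tu:m.mi.ˈlas.fib.

8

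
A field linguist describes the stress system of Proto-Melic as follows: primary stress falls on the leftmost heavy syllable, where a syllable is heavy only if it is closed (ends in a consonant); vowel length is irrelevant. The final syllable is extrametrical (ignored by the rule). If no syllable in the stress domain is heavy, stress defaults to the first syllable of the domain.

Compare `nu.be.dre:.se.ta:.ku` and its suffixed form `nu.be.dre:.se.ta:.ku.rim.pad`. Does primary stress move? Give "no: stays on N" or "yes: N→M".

Base `nu.be.dre:.se.ta:.ku` (6 syllables):
  The final syllable (6, ku) is extrametrical; the stress domain is syllables 1–5.
  Weights: 1 nu L, 2 be L, 3 dre: L, 4 se L, 5 ta: L.
  No heavy syllable in the domain; default to the first syllable of the domain = syllable 1.
  → primary stress on syllable 1.
Suffixed `nu.be.dre:.se.ta:.ku.rim.pad` (8 syllables):
  The final syllable (8, pad) is extrametrical; the stress domain is syllables 1–7.
  Weights: 1 nu L, 2 be L, 3 dre: L, 4 se L, 5 ta: L, 6 ku L, 7 rim H.
  Heavy syllables in the domain: 7. The leftmost is syllable 7 (rim).
  → primary stress on syllable 7.

yes: 1→7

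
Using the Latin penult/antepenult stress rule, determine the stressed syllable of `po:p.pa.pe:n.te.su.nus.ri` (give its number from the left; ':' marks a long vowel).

Classical Latin: stress the penult if heavy (long vowel or closed), else the antepenult.
Weights: 5 su L, 6 nus H, 7 ri L.
The penult (syllable 6, nus) is heavy, so it takes stress.
Stress on syllable 6: po:p.pa.pe:n.te.su.ˈnus.ri.

6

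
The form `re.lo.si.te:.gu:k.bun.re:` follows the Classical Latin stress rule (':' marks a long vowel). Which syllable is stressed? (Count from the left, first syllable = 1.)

6

Classical Latin: stress the penult if heavy (long vowel or closed), else the antepenult.
Weights: 5 gu:k H, 6 bun H, 7 re: H.
The penult (syllable 6, bun) is heavy, so it takes stress.
Stress on syllable 6: re.lo.si.te:.gu:k.ˈbun.re:.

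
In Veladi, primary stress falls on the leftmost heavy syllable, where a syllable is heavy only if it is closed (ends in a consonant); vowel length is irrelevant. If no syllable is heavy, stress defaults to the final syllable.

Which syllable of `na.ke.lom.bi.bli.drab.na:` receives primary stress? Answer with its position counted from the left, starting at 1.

Weights: 1 na L, 2 ke L, 3 lom H, 4 bi L, 5 bli L, 6 drab H, 7 na: L.
Heavy syllables in the domain: 3, 6. The leftmost is syllable 3 (lom).
Primary stress: syllable 3 → na.ke.ˈlom.bi.bli.drab.na:.

3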